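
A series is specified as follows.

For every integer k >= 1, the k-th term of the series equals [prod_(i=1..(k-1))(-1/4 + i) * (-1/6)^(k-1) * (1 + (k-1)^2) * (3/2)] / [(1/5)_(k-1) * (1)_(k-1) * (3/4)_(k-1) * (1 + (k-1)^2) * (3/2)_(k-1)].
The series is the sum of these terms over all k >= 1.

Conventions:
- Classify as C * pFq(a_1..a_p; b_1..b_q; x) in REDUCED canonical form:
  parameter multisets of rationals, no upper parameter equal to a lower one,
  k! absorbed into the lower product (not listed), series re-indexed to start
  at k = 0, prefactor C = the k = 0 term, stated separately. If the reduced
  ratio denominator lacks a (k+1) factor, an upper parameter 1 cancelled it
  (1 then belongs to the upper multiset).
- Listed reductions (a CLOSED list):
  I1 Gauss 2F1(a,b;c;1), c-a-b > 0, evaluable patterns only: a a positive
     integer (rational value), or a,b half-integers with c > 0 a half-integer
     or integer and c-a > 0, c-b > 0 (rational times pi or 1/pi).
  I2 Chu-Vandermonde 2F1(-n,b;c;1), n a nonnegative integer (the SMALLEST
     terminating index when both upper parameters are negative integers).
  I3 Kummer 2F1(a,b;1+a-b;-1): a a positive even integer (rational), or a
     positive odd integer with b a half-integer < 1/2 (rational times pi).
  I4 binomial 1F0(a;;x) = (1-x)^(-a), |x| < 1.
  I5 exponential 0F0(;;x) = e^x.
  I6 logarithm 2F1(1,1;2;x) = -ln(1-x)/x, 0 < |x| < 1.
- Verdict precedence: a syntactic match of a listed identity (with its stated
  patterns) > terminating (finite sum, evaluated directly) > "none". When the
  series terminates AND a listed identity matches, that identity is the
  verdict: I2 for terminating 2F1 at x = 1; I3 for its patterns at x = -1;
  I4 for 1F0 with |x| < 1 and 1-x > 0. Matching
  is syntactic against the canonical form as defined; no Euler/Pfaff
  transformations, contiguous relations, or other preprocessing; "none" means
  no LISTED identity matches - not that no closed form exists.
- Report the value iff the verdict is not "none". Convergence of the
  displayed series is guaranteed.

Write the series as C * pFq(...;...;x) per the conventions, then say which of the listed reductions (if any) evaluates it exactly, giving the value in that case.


The tell: with t_0 = 3/2, (1)_k (C = 3/2) is k! itself.
Term ratio: r(k) = (-1/6) * 1 / [(k+1/5) (k+3/2) (k+1)] - rational in k, leading ratio (-1/6); with t_0 = 3/2, classification follows.

With C = 3/2: the canonical form is 0F2(-; 1/5, 3/2; -1/6). Verdict: none. A 0F2 with upper {-} fits none of I1-I6 at x = -1/6; the sum runs forever.


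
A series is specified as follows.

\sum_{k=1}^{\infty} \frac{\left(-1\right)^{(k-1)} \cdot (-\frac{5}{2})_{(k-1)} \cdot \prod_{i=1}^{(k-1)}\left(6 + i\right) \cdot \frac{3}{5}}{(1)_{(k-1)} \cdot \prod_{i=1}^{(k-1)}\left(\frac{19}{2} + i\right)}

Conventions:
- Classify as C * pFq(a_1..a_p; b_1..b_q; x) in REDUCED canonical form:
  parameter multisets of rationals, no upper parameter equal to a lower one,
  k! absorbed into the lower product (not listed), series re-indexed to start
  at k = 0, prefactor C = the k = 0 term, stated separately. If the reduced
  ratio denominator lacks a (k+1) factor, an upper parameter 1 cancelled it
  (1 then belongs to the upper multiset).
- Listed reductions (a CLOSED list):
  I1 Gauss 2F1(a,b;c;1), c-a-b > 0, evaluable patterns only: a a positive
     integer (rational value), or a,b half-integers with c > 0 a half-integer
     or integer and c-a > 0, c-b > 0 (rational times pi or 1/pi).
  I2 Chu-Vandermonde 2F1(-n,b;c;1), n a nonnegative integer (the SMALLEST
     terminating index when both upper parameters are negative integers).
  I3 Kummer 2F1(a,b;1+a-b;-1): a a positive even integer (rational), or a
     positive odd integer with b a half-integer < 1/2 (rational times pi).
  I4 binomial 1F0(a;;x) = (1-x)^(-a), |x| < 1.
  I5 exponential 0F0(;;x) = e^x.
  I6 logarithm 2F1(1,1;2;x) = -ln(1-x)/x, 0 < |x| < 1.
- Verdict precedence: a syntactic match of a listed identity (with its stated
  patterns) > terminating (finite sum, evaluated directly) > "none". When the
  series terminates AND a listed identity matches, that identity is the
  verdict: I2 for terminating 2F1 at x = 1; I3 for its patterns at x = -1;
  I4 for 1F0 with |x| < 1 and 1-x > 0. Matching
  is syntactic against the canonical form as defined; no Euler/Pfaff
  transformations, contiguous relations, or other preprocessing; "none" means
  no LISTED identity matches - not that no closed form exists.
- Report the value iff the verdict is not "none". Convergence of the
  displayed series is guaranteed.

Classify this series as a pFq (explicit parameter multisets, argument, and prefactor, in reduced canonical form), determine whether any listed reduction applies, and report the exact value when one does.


Reduced: x = -1, 2F1, upper = {-\frac{5}{2}, 7}, lower = {\frac{21}{2}}, C = \frac{3}{5}. Verdict: Kummer's theorem (I3) fires (x = -1; c = \frac{21}{2} equals 1+a-b for upper {-\frac{5}{2}, 7}: listed pattern). Value: \frac{2909907}{4194304} \cdot \pi.

The tell: with t_0 = \frac{3}{5}, the running product (C = 3/5) telescopes to a rising factorial.
Consecutive-term ratio: r(k) = -1 * (k-\frac{5}{2}) (k+7) / [(k+\frac{21}{2}) (k+1)] ; factor over Q: parameters, x = -1, and C = \frac{3}{5}.


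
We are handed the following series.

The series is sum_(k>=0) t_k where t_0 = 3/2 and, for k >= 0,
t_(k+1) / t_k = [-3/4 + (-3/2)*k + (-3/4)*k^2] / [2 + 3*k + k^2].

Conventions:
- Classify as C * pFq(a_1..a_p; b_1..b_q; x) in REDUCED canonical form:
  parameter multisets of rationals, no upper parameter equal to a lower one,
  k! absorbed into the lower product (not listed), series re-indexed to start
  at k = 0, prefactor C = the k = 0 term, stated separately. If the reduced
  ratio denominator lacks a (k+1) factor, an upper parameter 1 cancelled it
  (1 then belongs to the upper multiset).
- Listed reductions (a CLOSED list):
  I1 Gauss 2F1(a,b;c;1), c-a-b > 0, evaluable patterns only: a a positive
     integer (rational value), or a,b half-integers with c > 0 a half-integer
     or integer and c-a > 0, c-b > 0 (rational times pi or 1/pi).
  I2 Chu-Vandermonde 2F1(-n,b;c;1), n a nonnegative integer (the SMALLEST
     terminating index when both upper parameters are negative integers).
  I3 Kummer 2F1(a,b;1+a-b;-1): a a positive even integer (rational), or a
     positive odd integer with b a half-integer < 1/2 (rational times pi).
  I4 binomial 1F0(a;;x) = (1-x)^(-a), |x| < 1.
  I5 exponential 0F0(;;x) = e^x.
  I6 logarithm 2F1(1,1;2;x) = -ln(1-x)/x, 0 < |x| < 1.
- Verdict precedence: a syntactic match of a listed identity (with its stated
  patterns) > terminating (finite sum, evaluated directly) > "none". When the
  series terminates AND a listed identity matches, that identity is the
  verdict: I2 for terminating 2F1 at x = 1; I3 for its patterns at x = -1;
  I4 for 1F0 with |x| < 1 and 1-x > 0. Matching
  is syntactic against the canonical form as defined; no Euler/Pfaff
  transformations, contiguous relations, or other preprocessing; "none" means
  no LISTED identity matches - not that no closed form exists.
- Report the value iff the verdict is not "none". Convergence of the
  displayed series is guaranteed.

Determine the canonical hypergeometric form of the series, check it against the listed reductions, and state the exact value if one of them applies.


The tell: t_0 being 3/2, factor the ratio over Q (C = 3/2, x = -3/4): negated roots = parameters.
Ratio: r(k) = (-3/4) * (k+1) (k+1) / [(k+2) (k+1)] ; factor over Q: parameters, x = (-3/4), and C = 3/2.

Classification (C = 3/2): 2F1 with upper {1, 1}, lower {2}, argument x = -3/4. Verdict: this is logarithm (I6) (the logarithm: parameters (1,1;2), x = -3/4). Value: 2 * ln(7/4).


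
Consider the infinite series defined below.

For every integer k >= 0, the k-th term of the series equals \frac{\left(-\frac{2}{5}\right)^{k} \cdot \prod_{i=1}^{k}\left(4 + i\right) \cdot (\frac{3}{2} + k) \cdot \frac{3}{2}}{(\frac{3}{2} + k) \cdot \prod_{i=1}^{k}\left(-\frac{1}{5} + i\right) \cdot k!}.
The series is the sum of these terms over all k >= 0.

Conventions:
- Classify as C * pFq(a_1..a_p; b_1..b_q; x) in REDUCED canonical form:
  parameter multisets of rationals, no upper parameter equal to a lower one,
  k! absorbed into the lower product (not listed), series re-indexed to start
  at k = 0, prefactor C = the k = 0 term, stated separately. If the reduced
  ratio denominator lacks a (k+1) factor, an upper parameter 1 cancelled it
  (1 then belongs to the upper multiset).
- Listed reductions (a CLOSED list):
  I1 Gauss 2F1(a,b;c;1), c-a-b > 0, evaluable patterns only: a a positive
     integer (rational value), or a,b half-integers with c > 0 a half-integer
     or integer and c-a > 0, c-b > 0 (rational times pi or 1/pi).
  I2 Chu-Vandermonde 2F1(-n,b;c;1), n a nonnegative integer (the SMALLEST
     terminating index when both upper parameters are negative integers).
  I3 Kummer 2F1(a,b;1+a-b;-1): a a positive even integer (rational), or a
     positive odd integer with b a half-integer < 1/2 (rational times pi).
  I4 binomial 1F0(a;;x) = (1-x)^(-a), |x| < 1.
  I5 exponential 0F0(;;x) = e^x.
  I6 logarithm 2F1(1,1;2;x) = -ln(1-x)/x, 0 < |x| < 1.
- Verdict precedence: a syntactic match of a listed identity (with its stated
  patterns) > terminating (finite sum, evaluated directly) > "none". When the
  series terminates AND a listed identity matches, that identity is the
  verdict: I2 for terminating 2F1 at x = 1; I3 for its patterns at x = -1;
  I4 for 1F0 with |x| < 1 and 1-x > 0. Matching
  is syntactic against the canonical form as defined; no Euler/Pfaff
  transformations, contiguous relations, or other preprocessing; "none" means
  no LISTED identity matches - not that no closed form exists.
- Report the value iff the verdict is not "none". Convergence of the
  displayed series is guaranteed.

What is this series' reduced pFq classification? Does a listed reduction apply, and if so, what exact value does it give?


Reduced: x = -\frac{2}{5}, 1F1, upper = {5}, lower = {\frac{4}{5}}, C = \frac{3}{2}. Verdict: none. Every listed pattern misses the 1F1 form at -\frac{2}{5}, upper {5}.

Key step: t_0 = \frac{3}{2} here, and the factor k + 3/2 cancels (top and bottom), leaving C = 3/2, x = -2/5.
Step ratio: r(k) = -\frac{2}{5} * (k+5) / [(k+\frac{4}{5}) (k+1)] - rational in k, leading ratio -\frac{2}{5}; with t_0 = \frac{3}{2}, classification follows.


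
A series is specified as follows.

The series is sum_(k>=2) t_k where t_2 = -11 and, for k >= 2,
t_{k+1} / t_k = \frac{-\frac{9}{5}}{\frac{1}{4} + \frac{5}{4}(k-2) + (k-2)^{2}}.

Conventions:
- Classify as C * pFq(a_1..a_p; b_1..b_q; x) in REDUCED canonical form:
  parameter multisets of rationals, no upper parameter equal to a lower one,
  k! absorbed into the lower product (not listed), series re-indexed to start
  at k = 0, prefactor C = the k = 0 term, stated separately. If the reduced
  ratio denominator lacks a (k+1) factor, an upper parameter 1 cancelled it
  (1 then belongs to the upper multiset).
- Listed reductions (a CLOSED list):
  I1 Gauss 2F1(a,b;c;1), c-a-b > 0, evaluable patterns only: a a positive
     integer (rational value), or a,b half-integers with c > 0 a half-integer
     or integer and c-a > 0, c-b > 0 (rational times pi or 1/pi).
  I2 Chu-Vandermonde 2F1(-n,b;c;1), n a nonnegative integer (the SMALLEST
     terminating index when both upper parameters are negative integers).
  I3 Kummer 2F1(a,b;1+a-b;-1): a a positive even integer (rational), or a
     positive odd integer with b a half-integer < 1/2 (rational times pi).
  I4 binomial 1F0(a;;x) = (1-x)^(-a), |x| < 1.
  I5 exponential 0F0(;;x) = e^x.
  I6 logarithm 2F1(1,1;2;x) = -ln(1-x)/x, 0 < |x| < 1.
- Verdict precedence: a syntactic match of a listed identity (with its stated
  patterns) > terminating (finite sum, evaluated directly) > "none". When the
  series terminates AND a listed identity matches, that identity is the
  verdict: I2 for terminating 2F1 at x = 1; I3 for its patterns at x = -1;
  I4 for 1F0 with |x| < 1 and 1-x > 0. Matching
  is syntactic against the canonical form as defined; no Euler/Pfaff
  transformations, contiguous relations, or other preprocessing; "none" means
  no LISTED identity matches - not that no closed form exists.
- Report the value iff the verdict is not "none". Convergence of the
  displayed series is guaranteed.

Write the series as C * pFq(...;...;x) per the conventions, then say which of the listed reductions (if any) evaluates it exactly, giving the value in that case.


x = -\frac{9}{5} here; the reduced form reads 0F1, upper {-}, lower {\frac{1}{4}}, C = -11. Verdict: none - at argument -\frac{9}{5} the multisets {-} ; {\frac{1}{4}} match no listed identity.

Key step: t_0 being -11, factor the ratio over Q (C = -11): negated roots = parameters.
Term ratio: r(k) = -\frac{9}{5} * 1 / [(k+\frac{1}{4}) (k+1)] - poly over poly, x = -\frac{9}{5} from leading terms; C = -11 at k = 0.


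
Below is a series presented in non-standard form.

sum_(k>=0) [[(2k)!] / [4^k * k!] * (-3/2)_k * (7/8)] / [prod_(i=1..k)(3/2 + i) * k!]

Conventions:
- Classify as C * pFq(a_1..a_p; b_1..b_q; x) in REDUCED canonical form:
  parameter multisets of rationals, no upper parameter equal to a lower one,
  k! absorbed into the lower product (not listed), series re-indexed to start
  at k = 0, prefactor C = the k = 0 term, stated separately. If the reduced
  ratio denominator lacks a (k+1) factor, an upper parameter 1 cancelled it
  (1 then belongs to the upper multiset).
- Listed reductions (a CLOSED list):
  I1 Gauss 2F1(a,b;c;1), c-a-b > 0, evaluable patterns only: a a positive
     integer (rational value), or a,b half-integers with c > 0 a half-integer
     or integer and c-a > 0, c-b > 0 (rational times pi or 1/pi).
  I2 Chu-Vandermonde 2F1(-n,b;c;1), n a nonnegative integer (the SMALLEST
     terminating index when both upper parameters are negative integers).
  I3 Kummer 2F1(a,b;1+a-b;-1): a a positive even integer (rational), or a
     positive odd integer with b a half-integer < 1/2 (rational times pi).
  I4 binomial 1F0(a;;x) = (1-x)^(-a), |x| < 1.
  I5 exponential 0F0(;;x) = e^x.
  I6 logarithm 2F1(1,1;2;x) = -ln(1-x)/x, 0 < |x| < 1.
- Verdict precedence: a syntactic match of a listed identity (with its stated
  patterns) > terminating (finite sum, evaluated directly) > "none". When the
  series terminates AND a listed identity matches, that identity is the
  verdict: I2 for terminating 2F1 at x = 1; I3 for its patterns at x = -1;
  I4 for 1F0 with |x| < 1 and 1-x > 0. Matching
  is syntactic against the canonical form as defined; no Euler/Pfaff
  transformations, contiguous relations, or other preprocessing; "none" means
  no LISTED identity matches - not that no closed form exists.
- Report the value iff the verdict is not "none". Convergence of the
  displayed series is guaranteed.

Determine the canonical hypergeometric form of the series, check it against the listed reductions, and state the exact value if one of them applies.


Classification (C = 7/8): 2F1 with upper {-3/2, 1/2}, lower {5/2}, argument x = 1. Verdict: Gauss's theorem I1 (half-integer case) applies (x = 1; upper {-3/2, 1/2} half-integers, c = 5/2 in the evaluable pattern). Hence: (105/512) * pi.

Key step: x = 1 and the lower running product (prefactor 7/8) is a rising factorial.
Term ratio: r(k) = 1 * (k-3/2) (k+1/2) / [(k+5/2) (k+1)] - rational; roots negated = parameters, x = 1, C = 7/8.


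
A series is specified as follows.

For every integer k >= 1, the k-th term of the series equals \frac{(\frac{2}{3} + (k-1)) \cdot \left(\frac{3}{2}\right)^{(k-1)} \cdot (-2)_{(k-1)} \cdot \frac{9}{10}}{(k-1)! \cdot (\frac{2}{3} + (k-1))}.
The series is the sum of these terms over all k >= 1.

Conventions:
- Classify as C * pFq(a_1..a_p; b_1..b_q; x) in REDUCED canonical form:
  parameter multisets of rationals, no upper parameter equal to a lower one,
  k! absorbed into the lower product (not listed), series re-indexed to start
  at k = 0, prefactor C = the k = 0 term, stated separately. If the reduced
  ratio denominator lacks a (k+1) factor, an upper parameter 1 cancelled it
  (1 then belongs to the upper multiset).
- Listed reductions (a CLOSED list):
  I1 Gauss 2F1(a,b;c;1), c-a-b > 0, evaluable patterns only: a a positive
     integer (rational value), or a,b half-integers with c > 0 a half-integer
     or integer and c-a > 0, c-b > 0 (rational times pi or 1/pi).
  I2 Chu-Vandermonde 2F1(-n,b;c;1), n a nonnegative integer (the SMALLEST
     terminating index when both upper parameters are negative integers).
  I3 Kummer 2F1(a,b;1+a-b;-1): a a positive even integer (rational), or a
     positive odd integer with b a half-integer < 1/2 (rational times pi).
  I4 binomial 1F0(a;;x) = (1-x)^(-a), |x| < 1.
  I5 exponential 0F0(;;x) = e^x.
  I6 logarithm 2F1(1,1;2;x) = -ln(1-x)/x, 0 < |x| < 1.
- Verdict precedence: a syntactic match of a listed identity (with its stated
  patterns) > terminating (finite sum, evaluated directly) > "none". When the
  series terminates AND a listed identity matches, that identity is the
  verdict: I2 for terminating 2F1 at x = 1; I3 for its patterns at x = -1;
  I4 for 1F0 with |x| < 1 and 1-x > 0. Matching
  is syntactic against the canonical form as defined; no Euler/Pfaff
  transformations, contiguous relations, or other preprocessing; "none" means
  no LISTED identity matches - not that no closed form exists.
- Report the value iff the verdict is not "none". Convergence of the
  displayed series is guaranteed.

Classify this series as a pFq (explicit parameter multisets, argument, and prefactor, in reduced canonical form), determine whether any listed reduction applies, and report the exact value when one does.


At argument \frac{3}{2}: a 1F0 with upper {-2}, lower {-}, scaled by C = \frac{9}{10}. Verdict: terminating - upper parameter -2 makes this a finite sum (last index 2), evaluated exactly. Value: \frac{9}{40}.

Structural cue: x = \frac{3}{2} and k + 2/3 divides numerator and denominator alike; prefactor 9/10 after cancelling.
Term ratio: r(k) = \frac{3}{2} * (k-2) / [(k+1)] - rational; roots negated = parameters, x = \frac{3}{2}, C = \frac{9}{10}.


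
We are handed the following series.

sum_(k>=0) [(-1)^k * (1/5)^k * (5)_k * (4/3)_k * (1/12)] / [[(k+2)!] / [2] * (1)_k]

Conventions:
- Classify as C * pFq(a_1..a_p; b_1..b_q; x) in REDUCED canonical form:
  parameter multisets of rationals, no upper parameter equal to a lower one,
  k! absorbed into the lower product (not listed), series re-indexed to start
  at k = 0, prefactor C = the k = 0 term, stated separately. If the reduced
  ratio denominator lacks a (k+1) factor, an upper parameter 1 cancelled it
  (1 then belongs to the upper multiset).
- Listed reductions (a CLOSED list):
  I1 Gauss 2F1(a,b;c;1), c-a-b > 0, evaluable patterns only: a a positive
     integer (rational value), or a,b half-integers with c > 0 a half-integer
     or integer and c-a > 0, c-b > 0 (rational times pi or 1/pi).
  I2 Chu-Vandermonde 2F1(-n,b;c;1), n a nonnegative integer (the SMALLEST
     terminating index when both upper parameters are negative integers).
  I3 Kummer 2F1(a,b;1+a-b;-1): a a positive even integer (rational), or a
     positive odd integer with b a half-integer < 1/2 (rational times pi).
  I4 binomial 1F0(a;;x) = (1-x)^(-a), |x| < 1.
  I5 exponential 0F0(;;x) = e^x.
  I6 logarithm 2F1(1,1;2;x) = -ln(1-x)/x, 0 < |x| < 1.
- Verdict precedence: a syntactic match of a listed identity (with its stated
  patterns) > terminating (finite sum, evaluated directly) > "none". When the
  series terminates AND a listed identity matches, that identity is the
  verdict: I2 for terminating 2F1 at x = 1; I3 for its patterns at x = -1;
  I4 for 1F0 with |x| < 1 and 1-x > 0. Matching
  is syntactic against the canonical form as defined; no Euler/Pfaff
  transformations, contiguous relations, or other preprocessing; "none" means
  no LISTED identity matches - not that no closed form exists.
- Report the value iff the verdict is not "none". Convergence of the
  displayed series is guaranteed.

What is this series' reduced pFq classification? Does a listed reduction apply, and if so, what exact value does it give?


Canonical form: C = 1/12 times 2F1 with upper {4/3, 5}, lower {3}, x = -1/5. Verdict: none. Every listed pattern misses the 2F1 form at -1/5, upper {4/3, 5}.

Key step: with t_0 = 1/12, the (-1)^k factor (prefactor 1/12) folds into the argument's sign.
Step ratio: r(k) = (-1/5) * (k+4/3) (k+5) / [(k+3) (k+1)] - rational; roots negated = parameters, x = (-1/5), C = 1/12.


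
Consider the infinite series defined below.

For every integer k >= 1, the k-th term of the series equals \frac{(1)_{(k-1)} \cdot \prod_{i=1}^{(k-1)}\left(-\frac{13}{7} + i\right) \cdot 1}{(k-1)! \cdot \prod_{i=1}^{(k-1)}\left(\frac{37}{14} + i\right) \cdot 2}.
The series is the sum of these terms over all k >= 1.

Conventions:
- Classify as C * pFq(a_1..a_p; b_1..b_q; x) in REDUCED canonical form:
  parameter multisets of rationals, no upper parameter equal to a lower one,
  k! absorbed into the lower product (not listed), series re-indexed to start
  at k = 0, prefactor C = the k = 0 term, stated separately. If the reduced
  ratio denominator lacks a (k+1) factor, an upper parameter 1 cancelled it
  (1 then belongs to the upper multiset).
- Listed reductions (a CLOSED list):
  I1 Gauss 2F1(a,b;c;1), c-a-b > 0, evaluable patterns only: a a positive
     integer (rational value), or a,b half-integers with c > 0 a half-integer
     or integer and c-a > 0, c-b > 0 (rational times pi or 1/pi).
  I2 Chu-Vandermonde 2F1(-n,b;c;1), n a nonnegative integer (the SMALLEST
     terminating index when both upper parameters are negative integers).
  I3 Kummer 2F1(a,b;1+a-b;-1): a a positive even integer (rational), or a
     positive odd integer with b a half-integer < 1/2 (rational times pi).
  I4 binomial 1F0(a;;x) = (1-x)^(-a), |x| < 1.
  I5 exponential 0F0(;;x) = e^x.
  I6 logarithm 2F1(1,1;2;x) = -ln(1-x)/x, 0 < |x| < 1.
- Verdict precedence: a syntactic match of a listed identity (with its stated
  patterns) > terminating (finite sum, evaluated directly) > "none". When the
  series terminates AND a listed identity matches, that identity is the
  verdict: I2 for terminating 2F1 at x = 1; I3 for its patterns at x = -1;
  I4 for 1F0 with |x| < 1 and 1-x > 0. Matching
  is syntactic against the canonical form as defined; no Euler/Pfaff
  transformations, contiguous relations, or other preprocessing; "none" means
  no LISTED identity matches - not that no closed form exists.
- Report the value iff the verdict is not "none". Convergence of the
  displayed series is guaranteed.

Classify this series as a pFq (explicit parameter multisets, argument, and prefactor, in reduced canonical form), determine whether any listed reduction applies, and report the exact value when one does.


This is \frac{1}{2} * 2F1(-\frac{6}{7}, 1; \frac{51}{14}; 1) in reduced canonical form. Verdict: the Gauss summation I1 matches (x = 1: the Gamma ratio telescopes since c-a-b = 7/2 > 0 and a = 1 in Z>0). Exact value: \frac{37}{98}.

Key observation: t_0 being \frac{1}{2}, the running product (prefactor 1/2) telescopes to a rising factorial.
Adjacent-term ratio: r(k) = 1 * (k-\frac{6}{7}) (k+1) / [(k+\frac{51}{14}) (k+1)] - rational in k, leading ratio 1; with t_0 = \frac{1}{2}, classification follows.


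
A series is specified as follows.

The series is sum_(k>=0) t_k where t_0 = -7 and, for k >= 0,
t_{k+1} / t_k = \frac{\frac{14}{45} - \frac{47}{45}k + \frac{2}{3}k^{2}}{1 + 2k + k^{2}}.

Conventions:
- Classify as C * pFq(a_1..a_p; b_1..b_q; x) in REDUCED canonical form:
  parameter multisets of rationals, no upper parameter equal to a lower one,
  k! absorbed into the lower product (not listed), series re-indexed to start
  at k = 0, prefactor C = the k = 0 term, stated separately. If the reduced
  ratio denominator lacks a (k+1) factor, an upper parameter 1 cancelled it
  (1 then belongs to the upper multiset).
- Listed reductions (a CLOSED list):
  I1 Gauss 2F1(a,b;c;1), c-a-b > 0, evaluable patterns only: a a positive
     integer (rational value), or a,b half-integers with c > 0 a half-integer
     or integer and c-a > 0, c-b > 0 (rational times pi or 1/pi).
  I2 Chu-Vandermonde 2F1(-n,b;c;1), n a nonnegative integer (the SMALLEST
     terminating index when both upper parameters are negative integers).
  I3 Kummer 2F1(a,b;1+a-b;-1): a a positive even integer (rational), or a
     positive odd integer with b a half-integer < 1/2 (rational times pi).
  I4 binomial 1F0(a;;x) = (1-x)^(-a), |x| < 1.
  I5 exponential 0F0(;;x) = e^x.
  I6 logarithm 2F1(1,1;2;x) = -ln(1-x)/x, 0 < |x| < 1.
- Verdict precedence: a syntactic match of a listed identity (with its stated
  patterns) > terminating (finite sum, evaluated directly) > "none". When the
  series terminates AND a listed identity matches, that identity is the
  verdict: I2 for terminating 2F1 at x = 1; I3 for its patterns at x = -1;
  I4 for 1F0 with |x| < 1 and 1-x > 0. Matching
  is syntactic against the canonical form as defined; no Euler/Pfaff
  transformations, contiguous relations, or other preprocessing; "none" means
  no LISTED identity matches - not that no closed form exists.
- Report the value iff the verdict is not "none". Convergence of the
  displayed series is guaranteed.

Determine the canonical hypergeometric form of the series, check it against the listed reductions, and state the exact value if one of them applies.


First insight: x = \frac{2}{3} and factor the ratio over Q (C = -7, x = 2/3): negated roots = parameters.
Ratio: r(k) = \frac{2}{3} * (k-\frac{7}{6}) (k-\frac{2}{5}) / [(k+1) (k+1)] - poly over poly, x = \frac{2}{3} from leading terms; C = -7 at k = 0.

Canonical form: C = -7 times 2F1 with upper {-\frac{7}{6}, -\frac{2}{5}}, lower {1}, x = \frac{2}{3}. Verdict: none - this 2F1 at x = \frac{2}{3} matches no listed pattern, and upper {-\frac{7}{6}, -\frac{2}{5}} holds no stopper.


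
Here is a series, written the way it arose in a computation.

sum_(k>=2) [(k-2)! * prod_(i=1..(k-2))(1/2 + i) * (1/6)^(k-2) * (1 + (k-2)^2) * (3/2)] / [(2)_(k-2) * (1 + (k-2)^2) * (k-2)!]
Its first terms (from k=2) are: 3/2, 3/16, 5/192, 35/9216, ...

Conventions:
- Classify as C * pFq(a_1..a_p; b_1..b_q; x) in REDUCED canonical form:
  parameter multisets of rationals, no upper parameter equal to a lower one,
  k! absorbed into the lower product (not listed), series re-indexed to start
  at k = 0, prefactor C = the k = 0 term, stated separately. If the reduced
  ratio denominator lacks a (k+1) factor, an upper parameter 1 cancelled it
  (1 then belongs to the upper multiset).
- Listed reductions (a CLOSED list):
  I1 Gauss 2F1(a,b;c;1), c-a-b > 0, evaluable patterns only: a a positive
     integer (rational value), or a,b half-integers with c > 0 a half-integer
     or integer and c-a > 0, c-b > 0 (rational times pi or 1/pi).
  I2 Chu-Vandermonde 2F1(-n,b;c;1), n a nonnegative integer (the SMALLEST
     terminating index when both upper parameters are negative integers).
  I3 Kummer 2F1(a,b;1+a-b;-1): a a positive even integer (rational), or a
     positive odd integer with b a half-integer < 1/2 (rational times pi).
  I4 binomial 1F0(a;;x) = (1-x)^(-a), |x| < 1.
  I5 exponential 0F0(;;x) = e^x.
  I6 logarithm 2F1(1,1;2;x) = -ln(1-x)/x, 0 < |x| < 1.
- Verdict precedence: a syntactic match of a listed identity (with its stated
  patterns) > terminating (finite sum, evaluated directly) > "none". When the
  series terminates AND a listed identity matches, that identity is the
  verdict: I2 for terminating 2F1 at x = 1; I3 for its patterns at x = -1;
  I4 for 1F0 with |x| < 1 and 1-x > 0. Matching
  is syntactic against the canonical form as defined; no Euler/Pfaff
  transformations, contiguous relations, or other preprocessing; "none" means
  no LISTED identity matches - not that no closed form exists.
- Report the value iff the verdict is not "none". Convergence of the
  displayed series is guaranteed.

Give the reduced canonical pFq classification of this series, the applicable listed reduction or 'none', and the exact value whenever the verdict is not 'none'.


First insight: t_0 being 3/2, the factorial ratio (prefactor 3/2) (k+a-1)!/(a-1)! is a rising factorial (a)_k.
Adjacent-term ratio: r(k) = (1/6) * (k+1) (k+3/2) / [(k+2) (k+1)] - poly over poly, x = (1/6) from leading terms; C = 3/2 at k = 0.

The series (x = 1/6) is 2F1: upper {1, 3/2}, lower {2}, prefactor 3/2. Verdict: none here - no I1-I6 shape fits x = 1/6 with lower {2}.


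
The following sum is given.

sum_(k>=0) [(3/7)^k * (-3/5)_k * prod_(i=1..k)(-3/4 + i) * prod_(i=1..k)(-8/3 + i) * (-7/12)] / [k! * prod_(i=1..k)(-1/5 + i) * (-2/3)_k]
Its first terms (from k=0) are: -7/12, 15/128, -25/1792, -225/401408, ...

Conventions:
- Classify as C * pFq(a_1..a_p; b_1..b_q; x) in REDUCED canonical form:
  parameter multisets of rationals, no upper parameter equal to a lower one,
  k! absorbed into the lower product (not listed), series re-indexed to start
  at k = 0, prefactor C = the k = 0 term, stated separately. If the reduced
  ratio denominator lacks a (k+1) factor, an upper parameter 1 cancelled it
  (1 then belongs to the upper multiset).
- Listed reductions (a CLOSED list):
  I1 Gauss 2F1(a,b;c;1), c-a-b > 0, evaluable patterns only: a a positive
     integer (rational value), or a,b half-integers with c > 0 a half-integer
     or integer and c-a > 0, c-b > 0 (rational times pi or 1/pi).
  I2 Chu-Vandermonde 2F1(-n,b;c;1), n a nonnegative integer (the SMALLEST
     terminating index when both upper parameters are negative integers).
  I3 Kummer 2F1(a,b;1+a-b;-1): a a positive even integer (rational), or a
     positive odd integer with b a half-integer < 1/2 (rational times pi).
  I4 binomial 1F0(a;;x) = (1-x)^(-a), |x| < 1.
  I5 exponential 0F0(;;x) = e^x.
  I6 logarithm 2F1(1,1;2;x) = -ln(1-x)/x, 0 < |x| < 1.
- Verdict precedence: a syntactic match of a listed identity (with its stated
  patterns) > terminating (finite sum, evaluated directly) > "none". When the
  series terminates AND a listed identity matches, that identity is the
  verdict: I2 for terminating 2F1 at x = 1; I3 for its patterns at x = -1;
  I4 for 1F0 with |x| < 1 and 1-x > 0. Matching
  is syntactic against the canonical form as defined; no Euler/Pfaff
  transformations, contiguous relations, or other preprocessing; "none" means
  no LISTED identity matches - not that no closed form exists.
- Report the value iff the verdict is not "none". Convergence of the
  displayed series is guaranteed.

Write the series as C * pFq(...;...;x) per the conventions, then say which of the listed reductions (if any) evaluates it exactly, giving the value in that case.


Prefactor -7/12, argument 3/7: 3F2 with upper {-5/3, -3/5, 1/4} over lower {-2/3, 4/5}. Verdict: none. No listed pattern accepts 3F2(-5/3, -3/5, 1/4; -2/3, 4/5; 3/7).

First insight: x = (3/7) and the lower running product (C = -7/12) is a rising factorial.
Consecutive-term ratio: r(k) = (3/7) * (k-5/3) (k-3/5) (k+1/4) / [(k-2/3) (k+4/5) (k+1)] ; factor over Q: parameters, x = (3/7), and C = -7/12.


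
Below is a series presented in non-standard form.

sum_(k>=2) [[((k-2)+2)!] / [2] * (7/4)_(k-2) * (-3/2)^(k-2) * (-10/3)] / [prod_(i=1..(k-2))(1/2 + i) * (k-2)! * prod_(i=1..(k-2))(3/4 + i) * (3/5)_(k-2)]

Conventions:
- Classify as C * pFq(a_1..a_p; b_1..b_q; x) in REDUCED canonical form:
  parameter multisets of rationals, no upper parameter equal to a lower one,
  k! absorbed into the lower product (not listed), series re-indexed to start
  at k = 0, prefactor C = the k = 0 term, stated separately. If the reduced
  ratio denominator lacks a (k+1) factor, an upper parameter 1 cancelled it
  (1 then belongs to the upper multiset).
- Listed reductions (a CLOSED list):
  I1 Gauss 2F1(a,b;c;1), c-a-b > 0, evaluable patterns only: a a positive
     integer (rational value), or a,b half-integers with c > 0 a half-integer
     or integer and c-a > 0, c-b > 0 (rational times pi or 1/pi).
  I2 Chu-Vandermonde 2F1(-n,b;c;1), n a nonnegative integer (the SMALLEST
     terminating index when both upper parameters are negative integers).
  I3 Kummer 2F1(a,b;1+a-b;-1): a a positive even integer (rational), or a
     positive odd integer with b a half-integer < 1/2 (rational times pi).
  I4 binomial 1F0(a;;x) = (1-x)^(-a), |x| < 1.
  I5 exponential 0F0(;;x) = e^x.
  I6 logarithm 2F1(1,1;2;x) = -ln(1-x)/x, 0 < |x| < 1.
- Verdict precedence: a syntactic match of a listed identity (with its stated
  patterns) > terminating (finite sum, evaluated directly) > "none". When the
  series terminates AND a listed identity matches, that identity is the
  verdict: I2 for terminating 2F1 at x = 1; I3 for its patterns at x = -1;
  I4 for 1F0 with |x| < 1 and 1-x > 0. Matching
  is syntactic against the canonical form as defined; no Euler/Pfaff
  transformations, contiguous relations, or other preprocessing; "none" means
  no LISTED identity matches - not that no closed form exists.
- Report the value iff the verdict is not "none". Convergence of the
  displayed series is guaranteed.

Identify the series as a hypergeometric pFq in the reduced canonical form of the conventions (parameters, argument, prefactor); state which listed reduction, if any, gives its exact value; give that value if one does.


Prefactor -10/3, argument -3/2: 1F2 with upper {3} over lower {3/5, 3/2}. Verdict: none - at argument -3/2 the multisets {3} ; {3/5, 3/2} match no listed identity.

The tell: from the first term -10/3: the parameter 7/4 appears in both the upper and lower lists and cancels.
Term ratio: r(k) = (-3/2) * (k+3) / [(k+3/5) (k+3/2) (k+1)] ; factor over Q: parameters, x = (-3/2), and C = -10/3.


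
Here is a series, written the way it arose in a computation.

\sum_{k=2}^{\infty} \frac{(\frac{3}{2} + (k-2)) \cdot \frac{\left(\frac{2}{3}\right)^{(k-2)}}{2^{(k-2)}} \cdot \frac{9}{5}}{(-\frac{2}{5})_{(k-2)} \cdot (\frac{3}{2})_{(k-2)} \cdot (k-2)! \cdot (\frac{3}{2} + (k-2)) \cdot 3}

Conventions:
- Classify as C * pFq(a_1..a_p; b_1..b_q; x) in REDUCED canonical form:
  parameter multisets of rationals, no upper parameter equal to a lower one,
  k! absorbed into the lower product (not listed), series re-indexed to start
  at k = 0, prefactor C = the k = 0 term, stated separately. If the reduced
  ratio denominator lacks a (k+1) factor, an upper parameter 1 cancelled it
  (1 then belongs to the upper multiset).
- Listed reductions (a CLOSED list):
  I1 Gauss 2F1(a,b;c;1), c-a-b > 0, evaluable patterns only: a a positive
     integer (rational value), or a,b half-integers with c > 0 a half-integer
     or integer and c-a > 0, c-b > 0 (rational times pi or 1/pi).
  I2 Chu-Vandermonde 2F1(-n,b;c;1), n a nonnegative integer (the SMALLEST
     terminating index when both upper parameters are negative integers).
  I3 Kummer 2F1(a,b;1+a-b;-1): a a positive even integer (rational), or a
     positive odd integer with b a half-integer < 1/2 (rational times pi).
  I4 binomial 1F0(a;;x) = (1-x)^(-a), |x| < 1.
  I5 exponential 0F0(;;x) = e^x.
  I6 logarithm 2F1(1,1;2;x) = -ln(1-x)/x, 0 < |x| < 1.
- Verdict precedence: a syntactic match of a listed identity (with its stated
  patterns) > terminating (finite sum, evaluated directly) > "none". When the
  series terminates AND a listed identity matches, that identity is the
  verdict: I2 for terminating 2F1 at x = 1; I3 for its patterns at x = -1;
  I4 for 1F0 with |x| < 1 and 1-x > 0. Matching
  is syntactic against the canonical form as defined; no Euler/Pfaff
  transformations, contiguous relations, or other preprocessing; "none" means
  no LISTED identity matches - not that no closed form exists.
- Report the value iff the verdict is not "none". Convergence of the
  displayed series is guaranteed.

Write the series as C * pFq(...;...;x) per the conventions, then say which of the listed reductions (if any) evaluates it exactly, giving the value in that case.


First insight: t_0 = \frac{3}{5} here, and k + 3/2 divides numerator and denominator alike; C = 3/5 after cancelling.
Step ratio: r(k) = \frac{1}{3} * 1 / [(k-\frac{2}{5}) (k+\frac{3}{2}) (k+1)] - rational; roots negated = parameters, x = \frac{1}{3}, C = \frac{3}{5}.

Canonical form: C = \frac{3}{5} times 0F2 with upper {-}, lower {-\frac{2}{5}, \frac{3}{2}}, x = \frac{1}{3}. Verdict: none. No listed pattern accepts 0F2(-; -\frac{2}{5}, \frac{3}{2}; \frac{1}{3}).


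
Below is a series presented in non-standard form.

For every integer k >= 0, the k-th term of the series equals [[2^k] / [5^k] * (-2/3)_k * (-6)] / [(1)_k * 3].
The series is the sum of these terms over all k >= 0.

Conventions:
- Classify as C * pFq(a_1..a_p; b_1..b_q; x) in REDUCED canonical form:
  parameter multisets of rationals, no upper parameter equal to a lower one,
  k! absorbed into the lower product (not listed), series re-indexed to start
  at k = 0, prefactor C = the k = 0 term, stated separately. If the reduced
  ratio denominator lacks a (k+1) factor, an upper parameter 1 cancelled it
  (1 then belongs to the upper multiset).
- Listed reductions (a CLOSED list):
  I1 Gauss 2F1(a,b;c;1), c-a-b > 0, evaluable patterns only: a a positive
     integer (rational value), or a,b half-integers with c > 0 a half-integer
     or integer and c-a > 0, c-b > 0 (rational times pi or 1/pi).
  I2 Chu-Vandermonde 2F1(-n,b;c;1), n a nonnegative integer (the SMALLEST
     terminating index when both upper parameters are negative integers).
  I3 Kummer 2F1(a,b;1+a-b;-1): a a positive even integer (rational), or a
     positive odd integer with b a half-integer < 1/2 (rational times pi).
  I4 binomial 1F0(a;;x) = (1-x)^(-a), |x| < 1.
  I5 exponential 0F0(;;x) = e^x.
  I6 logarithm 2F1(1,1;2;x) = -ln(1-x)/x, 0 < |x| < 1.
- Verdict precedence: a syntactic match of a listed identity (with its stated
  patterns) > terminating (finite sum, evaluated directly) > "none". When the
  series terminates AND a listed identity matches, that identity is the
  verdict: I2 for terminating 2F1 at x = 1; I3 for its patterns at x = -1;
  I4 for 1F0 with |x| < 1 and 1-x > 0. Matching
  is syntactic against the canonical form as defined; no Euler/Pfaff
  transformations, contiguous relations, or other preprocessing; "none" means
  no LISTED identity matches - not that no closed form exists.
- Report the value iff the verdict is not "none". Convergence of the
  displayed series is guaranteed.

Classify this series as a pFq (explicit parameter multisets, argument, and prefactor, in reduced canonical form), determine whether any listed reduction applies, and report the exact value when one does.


x = 2/5 here; the reduced form reads 1F0, upper {-2/3}, lower {-}, C = -2. Verdict: the binomial series (I4) matches (the 1F0 binomial series: exponent 2/3, x = 2/5). Its exact value is (-2) * (3/5)^(2/3).

The tell: t_0 = -2 here, and the constant factors (prefactor -2) combine into one prefactor.
Term ratio: r(k) = (2/5) * (k-2/3) / [(k+1)] - rational; roots negated = parameters, x = (2/5), C = -2.


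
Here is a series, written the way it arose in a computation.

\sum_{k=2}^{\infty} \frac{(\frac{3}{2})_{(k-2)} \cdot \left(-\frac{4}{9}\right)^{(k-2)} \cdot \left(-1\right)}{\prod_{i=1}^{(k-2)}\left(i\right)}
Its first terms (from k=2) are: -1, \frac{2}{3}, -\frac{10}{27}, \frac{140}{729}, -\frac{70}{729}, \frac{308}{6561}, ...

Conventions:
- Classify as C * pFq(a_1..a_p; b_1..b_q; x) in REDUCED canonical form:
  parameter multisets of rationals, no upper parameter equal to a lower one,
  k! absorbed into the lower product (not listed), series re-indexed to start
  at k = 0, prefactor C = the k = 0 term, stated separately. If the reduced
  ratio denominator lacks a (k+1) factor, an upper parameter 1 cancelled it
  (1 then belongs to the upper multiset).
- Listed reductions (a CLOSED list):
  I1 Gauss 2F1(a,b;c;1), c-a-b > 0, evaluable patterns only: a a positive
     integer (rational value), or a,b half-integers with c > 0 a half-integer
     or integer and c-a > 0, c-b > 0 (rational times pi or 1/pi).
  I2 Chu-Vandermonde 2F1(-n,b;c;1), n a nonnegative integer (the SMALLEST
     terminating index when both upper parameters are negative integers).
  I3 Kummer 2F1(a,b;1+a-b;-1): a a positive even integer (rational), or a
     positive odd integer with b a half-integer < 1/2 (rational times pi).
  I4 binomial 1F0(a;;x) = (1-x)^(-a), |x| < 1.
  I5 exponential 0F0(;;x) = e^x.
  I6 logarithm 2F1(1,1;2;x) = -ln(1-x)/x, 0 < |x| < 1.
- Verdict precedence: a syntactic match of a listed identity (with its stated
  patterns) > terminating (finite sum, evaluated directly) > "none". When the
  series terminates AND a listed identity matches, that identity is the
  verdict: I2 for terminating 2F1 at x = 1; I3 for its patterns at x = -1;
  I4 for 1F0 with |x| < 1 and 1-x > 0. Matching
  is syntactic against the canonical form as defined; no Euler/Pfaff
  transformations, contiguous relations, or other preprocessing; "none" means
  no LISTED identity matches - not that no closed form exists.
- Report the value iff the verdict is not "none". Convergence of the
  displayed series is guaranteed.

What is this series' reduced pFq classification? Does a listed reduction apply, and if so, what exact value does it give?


x = -\frac{4}{9} here; the reduced form reads 1F0, upper {\frac{3}{2}}, lower {-}, C = -1. Verdict: this is binomial (I4) (the 1F0 binomial series: exponent -3/2, x = -\frac{4}{9}). Hence: \left(-1\right) \cdot \left(\frac{13}{9}\right)^{-\frac{3}{2}}.

Structural cue: t_0 = -1 here, and the product of the first k integers (prefactor -1) is k!.
Ratio: r(k) = -\frac{4}{9} * (k+\frac{3}{2}) / [(k+1)] ; factor over Q: parameters, x = -\frac{4}{9}, and C = -1.
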